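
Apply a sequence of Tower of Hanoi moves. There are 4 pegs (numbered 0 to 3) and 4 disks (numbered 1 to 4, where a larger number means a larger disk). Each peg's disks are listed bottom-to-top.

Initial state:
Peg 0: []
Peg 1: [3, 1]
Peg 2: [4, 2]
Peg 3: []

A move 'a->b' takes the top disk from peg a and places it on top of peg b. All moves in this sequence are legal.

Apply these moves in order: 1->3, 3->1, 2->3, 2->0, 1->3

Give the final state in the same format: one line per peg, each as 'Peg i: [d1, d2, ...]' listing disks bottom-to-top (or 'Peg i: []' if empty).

Answer: Peg 0: [4]
Peg 1: [3]
Peg 2: []
Peg 3: [2, 1]

Derivation:
After move 1 (1->3):
Peg 0: []
Peg 1: [3]
Peg 2: [4, 2]
Peg 3: [1]

After move 2 (3->1):
Peg 0: []
Peg 1: [3, 1]
Peg 2: [4, 2]
Peg 3: []

After move 3 (2->3):
Peg 0: []
Peg 1: [3, 1]
Peg 2: [4]
Peg 3: [2]

After move 4 (2->0):
Peg 0: [4]
Peg 1: [3, 1]
Peg 2: []
Peg 3: [2]

After move 5 (1->3):
Peg 0: [4]
Peg 1: [3]
Peg 2: []
Peg 3: [2, 1]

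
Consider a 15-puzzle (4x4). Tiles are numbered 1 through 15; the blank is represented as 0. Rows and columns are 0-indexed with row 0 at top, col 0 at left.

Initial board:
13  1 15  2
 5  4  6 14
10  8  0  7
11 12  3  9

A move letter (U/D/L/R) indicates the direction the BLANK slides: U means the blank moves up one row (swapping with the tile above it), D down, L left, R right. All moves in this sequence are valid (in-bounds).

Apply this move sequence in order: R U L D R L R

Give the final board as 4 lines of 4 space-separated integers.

After move 1 (R):
13  1 15  2
 5  4  6 14
10  8  7  0
11 12  3  9

After move 2 (U):
13  1 15  2
 5  4  6  0
10  8  7 14
11 12  3  9

After move 3 (L):
13  1 15  2
 5  4  0  6
10  8  7 14
11 12  3  9

After move 4 (D):
13  1 15  2
 5  4  7  6
10  8  0 14
11 12  3  9

After move 5 (R):
13  1 15  2
 5  4  7  6
10  8 14  0
11 12  3  9

After move 6 (L):
13  1 15  2
 5  4  7  6
10  8  0 14
11 12  3  9

After move 7 (R):
13  1 15  2
 5  4  7  6
10  8 14  0
11 12  3  9

Answer: 13  1 15  2
 5  4  7  6
10  8 14  0
11 12  3  9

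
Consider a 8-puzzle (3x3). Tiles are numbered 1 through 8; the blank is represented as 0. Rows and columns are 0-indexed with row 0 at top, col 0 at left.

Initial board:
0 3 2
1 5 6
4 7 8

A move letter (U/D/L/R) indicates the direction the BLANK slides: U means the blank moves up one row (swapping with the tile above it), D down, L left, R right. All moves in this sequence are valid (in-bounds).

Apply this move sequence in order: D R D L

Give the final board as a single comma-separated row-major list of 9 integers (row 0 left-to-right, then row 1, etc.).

After move 1 (D):
1 3 2
0 5 6
4 7 8

After move 2 (R):
1 3 2
5 0 6
4 7 8

After move 3 (D):
1 3 2
5 7 6
4 0 8

After move 4 (L):
1 3 2
5 7 6
0 4 8

Answer: 1, 3, 2, 5, 7, 6, 0, 4, 8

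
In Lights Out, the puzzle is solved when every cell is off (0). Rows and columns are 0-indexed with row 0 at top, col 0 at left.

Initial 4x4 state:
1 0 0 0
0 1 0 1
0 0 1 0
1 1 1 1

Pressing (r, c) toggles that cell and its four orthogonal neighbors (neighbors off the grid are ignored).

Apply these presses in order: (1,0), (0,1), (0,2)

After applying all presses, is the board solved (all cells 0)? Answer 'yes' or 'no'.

Answer: no

Derivation:
After press 1 at (1,0):
0 0 0 0
1 0 0 1
1 0 1 0
1 1 1 1

After press 2 at (0,1):
1 1 1 0
1 1 0 1
1 0 1 0
1 1 1 1

After press 3 at (0,2):
1 0 0 1
1 1 1 1
1 0 1 0
1 1 1 1

Lights still on: 12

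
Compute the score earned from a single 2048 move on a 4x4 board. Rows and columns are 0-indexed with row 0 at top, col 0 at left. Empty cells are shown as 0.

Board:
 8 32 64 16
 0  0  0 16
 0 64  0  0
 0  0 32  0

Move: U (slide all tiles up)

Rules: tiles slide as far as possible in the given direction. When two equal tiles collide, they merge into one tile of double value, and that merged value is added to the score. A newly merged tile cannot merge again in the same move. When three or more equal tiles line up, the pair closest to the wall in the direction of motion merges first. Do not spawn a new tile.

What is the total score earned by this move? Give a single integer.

Answer: 32

Derivation:
Slide up:
col 0: [8, 0, 0, 0] -> [8, 0, 0, 0]  score +0 (running 0)
col 1: [32, 0, 64, 0] -> [32, 64, 0, 0]  score +0 (running 0)
col 2: [64, 0, 0, 32] -> [64, 32, 0, 0]  score +0 (running 0)
col 3: [16, 16, 0, 0] -> [32, 0, 0, 0]  score +32 (running 32)
Board after move:
 8 32 64 32
 0 64 32  0
 0  0  0  0
 0  0  0  0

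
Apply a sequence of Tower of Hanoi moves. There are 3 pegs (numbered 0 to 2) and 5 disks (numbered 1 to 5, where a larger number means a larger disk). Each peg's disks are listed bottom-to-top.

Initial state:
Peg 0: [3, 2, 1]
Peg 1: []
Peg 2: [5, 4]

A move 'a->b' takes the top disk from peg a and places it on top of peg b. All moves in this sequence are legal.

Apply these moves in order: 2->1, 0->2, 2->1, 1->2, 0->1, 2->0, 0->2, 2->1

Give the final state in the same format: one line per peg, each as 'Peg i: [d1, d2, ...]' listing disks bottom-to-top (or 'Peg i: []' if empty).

After move 1 (2->1):
Peg 0: [3, 2, 1]
Peg 1: [4]
Peg 2: [5]

After move 2 (0->2):
Peg 0: [3, 2]
Peg 1: [4]
Peg 2: [5, 1]

After move 3 (2->1):
Peg 0: [3, 2]
Peg 1: [4, 1]
Peg 2: [5]

After move 4 (1->2):
Peg 0: [3, 2]
Peg 1: [4]
Peg 2: [5, 1]

After move 5 (0->1):
Peg 0: [3]
Peg 1: [4, 2]
Peg 2: [5, 1]

After move 6 (2->0):
Peg 0: [3, 1]
Peg 1: [4, 2]
Peg 2: [5]

After move 7 (0->2):
Peg 0: [3]
Peg 1: [4, 2]
Peg 2: [5, 1]

After move 8 (2->1):
Peg 0: [3]
Peg 1: [4, 2, 1]
Peg 2: [5]

Answer: Peg 0: [3]
Peg 1: [4, 2, 1]
Peg 2: [5]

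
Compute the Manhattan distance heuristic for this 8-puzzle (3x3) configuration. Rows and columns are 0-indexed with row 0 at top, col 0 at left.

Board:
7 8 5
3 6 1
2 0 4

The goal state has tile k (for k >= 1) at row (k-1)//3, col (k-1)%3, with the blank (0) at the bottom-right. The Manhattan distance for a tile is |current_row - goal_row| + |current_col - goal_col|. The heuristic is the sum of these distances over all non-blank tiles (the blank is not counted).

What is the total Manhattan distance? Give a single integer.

Tile 7: (0,0)->(2,0) = 2
Tile 8: (0,1)->(2,1) = 2
Tile 5: (0,2)->(1,1) = 2
Tile 3: (1,0)->(0,2) = 3
Tile 6: (1,1)->(1,2) = 1
Tile 1: (1,2)->(0,0) = 3
Tile 2: (2,0)->(0,1) = 3
Tile 4: (2,2)->(1,0) = 3
Sum: 2 + 2 + 2 + 3 + 1 + 3 + 3 + 3 = 19

Answer: 19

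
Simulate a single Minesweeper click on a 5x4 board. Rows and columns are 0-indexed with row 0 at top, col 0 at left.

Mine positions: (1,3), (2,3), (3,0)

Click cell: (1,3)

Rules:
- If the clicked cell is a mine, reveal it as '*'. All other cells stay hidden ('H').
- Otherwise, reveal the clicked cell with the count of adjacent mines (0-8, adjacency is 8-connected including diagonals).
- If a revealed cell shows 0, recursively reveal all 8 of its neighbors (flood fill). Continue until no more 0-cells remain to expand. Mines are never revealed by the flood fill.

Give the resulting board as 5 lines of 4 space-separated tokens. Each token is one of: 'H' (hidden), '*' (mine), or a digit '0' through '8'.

H H H H
H H H *
H H H H
H H H H
H H H H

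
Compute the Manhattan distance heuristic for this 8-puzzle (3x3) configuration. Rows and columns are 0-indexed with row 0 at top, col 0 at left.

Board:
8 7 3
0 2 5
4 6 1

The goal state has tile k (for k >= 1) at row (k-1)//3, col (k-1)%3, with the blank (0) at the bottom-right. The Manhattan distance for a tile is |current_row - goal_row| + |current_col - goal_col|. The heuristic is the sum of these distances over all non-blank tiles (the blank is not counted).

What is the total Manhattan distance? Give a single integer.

Tile 8: (0,0)->(2,1) = 3
Tile 7: (0,1)->(2,0) = 3
Tile 3: (0,2)->(0,2) = 0
Tile 2: (1,1)->(0,1) = 1
Tile 5: (1,2)->(1,1) = 1
Tile 4: (2,0)->(1,0) = 1
Tile 6: (2,1)->(1,2) = 2
Tile 1: (2,2)->(0,0) = 4
Sum: 3 + 3 + 0 + 1 + 1 + 1 + 2 + 4 = 15

Answer: 15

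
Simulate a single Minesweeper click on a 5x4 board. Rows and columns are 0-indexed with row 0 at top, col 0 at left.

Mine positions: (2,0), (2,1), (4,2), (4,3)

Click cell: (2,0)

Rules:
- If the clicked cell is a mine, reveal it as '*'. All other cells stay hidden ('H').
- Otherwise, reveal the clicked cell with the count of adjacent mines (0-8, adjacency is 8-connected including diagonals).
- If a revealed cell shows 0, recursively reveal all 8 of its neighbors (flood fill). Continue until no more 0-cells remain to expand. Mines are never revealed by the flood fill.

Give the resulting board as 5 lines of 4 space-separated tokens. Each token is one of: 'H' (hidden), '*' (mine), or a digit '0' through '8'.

H H H H
H H H H
* H H H
H H H H
H H H H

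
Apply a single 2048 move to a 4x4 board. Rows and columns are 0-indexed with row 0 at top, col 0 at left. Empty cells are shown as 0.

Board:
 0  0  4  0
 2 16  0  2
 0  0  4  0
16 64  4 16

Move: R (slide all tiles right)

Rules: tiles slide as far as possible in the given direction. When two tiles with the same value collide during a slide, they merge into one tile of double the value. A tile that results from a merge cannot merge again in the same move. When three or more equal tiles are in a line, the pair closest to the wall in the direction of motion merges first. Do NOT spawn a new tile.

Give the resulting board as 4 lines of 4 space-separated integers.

Answer:  0  0  0  4
 0  2 16  2
 0  0  0  4
16 64  4 16

Derivation:
Slide right:
row 0: [0, 0, 4, 0] -> [0, 0, 0, 4]
row 1: [2, 16, 0, 2] -> [0, 2, 16, 2]
row 2: [0, 0, 4, 0] -> [0, 0, 0, 4]
row 3: [16, 64, 4, 16] -> [16, 64, 4, 16]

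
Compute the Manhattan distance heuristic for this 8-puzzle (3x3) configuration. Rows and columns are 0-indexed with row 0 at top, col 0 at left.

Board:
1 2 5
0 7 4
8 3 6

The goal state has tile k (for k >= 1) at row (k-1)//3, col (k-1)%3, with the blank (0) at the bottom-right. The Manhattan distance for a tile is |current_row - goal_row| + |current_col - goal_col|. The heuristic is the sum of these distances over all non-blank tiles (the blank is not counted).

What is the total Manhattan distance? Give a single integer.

Tile 1: (0,0)->(0,0) = 0
Tile 2: (0,1)->(0,1) = 0
Tile 5: (0,2)->(1,1) = 2
Tile 7: (1,1)->(2,0) = 2
Tile 4: (1,2)->(1,0) = 2
Tile 8: (2,0)->(2,1) = 1
Tile 3: (2,1)->(0,2) = 3
Tile 6: (2,2)->(1,2) = 1
Sum: 0 + 0 + 2 + 2 + 2 + 1 + 3 + 1 = 11

Answer: 11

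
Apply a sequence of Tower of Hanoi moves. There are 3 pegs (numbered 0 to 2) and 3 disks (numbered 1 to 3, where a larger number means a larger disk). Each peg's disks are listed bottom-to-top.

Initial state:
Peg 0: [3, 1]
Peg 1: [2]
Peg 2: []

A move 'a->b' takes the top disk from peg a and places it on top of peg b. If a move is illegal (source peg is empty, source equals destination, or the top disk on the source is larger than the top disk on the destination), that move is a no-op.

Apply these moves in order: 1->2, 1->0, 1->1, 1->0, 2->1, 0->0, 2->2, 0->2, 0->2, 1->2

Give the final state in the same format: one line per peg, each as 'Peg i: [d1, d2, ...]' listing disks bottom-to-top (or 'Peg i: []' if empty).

Answer: Peg 0: [3]
Peg 1: [2]
Peg 2: [1]

Derivation:
After move 1 (1->2):
Peg 0: [3, 1]
Peg 1: []
Peg 2: [2]

After move 2 (1->0):
Peg 0: [3, 1]
Peg 1: []
Peg 2: [2]

After move 3 (1->1):
Peg 0: [3, 1]
Peg 1: []
Peg 2: [2]

After move 4 (1->0):
Peg 0: [3, 1]
Peg 1: []
Peg 2: [2]

After move 5 (2->1):
Peg 0: [3, 1]
Peg 1: [2]
Peg 2: []

After move 6 (0->0):
Peg 0: [3, 1]
Peg 1: [2]
Peg 2: []

After move 7 (2->2):
Peg 0: [3, 1]
Peg 1: [2]
Peg 2: []

After move 8 (0->2):
Peg 0: [3]
Peg 1: [2]
Peg 2: [1]

After move 9 (0->2):
Peg 0: [3]
Peg 1: [2]
Peg 2: [1]

After move 10 (1->2):
Peg 0: [3]
Peg 1: [2]
Peg 2: [1]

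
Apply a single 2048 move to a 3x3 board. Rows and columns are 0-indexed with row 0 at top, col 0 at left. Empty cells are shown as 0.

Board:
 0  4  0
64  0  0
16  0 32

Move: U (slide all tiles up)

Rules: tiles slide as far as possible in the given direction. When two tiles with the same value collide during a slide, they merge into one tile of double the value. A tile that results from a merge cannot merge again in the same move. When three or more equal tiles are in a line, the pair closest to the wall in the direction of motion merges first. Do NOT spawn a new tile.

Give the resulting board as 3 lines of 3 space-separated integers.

Slide up:
col 0: [0, 64, 16] -> [64, 16, 0]
col 1: [4, 0, 0] -> [4, 0, 0]
col 2: [0, 0, 32] -> [32, 0, 0]

Answer: 64  4 32
16  0  0
 0  0  0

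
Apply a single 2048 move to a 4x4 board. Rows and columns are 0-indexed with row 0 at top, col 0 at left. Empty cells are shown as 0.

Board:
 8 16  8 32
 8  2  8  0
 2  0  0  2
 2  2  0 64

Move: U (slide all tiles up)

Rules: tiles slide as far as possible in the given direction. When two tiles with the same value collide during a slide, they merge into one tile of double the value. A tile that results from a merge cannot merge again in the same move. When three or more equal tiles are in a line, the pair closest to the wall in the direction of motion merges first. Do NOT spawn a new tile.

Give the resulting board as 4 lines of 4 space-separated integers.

Answer: 16 16 16 32
 4  4  0  2
 0  0  0 64
 0  0  0  0

Derivation:
Slide up:
col 0: [8, 8, 2, 2] -> [16, 4, 0, 0]
col 1: [16, 2, 0, 2] -> [16, 4, 0, 0]
col 2: [8, 8, 0, 0] -> [16, 0, 0, 0]
col 3: [32, 0, 2, 64] -> [32, 2, 64, 0]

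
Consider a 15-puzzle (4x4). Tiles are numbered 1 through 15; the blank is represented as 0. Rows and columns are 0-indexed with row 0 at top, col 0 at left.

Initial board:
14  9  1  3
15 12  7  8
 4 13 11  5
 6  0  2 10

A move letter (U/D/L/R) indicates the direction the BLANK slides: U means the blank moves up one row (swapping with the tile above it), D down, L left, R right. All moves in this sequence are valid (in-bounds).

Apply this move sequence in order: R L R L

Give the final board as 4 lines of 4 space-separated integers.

After move 1 (R):
14  9  1  3
15 12  7  8
 4 13 11  5
 6  2  0 10

After move 2 (L):
14  9  1  3
15 12  7  8
 4 13 11  5
 6  0  2 10

After move 3 (R):
14  9  1  3
15 12  7  8
 4 13 11  5
 6  2  0 10

After move 4 (L):
14  9  1  3
15 12  7  8
 4 13 11  5
 6  0  2 10

Answer: 14  9  1  3
15 12  7  8
 4 13 11  5
 6  0  2 10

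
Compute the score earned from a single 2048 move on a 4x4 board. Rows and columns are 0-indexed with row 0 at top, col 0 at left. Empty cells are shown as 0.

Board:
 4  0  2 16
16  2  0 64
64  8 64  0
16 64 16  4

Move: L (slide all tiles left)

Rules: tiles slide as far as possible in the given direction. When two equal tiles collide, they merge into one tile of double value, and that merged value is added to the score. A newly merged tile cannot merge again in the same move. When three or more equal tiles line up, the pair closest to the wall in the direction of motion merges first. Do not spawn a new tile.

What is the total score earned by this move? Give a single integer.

Slide left:
row 0: [4, 0, 2, 16] -> [4, 2, 16, 0]  score +0 (running 0)
row 1: [16, 2, 0, 64] -> [16, 2, 64, 0]  score +0 (running 0)
row 2: [64, 8, 64, 0] -> [64, 8, 64, 0]  score +0 (running 0)
row 3: [16, 64, 16, 4] -> [16, 64, 16, 4]  score +0 (running 0)
Board after move:
 4  2 16  0
16  2 64  0
64  8 64  0
16 64 16  4

Answer: 0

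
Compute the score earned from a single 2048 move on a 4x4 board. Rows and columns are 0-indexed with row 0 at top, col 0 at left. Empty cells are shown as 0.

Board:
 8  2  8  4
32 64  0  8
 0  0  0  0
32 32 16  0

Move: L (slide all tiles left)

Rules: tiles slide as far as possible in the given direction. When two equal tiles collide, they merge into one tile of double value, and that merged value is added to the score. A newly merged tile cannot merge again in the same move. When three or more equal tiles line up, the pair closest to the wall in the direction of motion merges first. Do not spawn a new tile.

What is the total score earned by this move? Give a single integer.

Answer: 64

Derivation:
Slide left:
row 0: [8, 2, 8, 4] -> [8, 2, 8, 4]  score +0 (running 0)
row 1: [32, 64, 0, 8] -> [32, 64, 8, 0]  score +0 (running 0)
row 2: [0, 0, 0, 0] -> [0, 0, 0, 0]  score +0 (running 0)
row 3: [32, 32, 16, 0] -> [64, 16, 0, 0]  score +64 (running 64)
Board after move:
 8  2  8  4
32 64  8  0
 0  0  0  0
64 16  0  0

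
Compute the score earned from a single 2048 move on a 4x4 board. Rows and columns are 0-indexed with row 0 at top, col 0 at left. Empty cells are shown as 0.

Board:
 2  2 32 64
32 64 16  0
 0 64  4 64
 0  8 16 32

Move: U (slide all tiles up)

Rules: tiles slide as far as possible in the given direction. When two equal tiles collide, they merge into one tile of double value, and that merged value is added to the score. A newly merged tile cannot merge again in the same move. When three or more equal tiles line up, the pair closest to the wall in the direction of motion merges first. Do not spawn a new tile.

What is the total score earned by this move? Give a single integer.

Slide up:
col 0: [2, 32, 0, 0] -> [2, 32, 0, 0]  score +0 (running 0)
col 1: [2, 64, 64, 8] -> [2, 128, 8, 0]  score +128 (running 128)
col 2: [32, 16, 4, 16] -> [32, 16, 4, 16]  score +0 (running 128)
col 3: [64, 0, 64, 32] -> [128, 32, 0, 0]  score +128 (running 256)
Board after move:
  2   2  32 128
 32 128  16  32
  0   8   4   0
  0   0  16   0

Answer: 256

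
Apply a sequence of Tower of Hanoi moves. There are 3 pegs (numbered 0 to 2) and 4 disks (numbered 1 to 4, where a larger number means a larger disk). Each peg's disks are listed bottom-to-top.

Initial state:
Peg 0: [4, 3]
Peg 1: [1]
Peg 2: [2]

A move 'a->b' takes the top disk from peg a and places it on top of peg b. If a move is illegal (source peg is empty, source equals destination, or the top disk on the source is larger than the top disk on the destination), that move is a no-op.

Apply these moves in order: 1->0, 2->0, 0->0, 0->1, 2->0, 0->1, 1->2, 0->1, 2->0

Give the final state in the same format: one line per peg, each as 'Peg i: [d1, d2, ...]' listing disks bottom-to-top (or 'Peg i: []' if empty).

After move 1 (1->0):
Peg 0: [4, 3, 1]
Peg 1: []
Peg 2: [2]

After move 2 (2->0):
Peg 0: [4, 3, 1]
Peg 1: []
Peg 2: [2]

After move 3 (0->0):
Peg 0: [4, 3, 1]
Peg 1: []
Peg 2: [2]

After move 4 (0->1):
Peg 0: [4, 3]
Peg 1: [1]
Peg 2: [2]

After move 5 (2->0):
Peg 0: [4, 3, 2]
Peg 1: [1]
Peg 2: []

After move 6 (0->1):
Peg 0: [4, 3, 2]
Peg 1: [1]
Peg 2: []

After move 7 (1->2):
Peg 0: [4, 3, 2]
Peg 1: []
Peg 2: [1]

After move 8 (0->1):
Peg 0: [4, 3]
Peg 1: [2]
Peg 2: [1]

After move 9 (2->0):
Peg 0: [4, 3, 1]
Peg 1: [2]
Peg 2: []

Answer: Peg 0: [4, 3, 1]
Peg 1: [2]
Peg 2: []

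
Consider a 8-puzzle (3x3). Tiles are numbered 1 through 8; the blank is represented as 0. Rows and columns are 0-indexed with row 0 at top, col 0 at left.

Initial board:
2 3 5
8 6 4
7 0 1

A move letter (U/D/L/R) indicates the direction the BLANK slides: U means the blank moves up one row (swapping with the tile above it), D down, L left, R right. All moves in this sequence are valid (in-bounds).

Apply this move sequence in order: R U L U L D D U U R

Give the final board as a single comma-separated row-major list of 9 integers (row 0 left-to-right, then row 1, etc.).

After move 1 (R):
2 3 5
8 6 4
7 1 0

After move 2 (U):
2 3 5
8 6 0
7 1 4

After move 3 (L):
2 3 5
8 0 6
7 1 4

After move 4 (U):
2 0 5
8 3 6
7 1 4

After move 5 (L):
0 2 5
8 3 6
7 1 4

After move 6 (D):
8 2 5
0 3 6
7 1 4

After move 7 (D):
8 2 5
7 3 6
0 1 4

After move 8 (U):
8 2 5
0 3 6
7 1 4

After move 9 (U):
0 2 5
8 3 6
7 1 4

After move 10 (R):
2 0 5
8 3 6
7 1 4

Answer: 2, 0, 5, 8, 3, 6, 7, 1, 4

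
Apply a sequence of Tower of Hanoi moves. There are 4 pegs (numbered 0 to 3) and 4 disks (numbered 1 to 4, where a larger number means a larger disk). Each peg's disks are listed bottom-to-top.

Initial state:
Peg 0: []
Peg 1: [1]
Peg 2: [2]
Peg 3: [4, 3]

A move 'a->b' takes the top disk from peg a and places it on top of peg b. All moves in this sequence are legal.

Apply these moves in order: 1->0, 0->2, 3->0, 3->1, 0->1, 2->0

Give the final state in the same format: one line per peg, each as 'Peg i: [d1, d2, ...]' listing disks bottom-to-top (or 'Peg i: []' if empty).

Answer: Peg 0: [1]
Peg 1: [4, 3]
Peg 2: [2]
Peg 3: []

Derivation:
After move 1 (1->0):
Peg 0: [1]
Peg 1: []
Peg 2: [2]
Peg 3: [4, 3]

After move 2 (0->2):
Peg 0: []
Peg 1: []
Peg 2: [2, 1]
Peg 3: [4, 3]

After move 3 (3->0):
Peg 0: [3]
Peg 1: []
Peg 2: [2, 1]
Peg 3: [4]

After move 4 (3->1):
Peg 0: [3]
Peg 1: [4]
Peg 2: [2, 1]
Peg 3: []

After move 5 (0->1):
Peg 0: []
Peg 1: [4, 3]
Peg 2: [2, 1]
Peg 3: []

After move 6 (2->0):
Peg 0: [1]
Peg 1: [4, 3]
Peg 2: [2]
Peg 3: []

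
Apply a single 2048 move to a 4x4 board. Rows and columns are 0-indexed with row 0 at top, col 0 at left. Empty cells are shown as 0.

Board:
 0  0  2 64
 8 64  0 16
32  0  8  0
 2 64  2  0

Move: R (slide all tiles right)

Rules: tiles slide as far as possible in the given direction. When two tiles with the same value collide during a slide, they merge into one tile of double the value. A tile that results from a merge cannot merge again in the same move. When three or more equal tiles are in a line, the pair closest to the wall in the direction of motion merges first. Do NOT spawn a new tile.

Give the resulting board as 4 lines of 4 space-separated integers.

Slide right:
row 0: [0, 0, 2, 64] -> [0, 0, 2, 64]
row 1: [8, 64, 0, 16] -> [0, 8, 64, 16]
row 2: [32, 0, 8, 0] -> [0, 0, 32, 8]
row 3: [2, 64, 2, 0] -> [0, 2, 64, 2]

Answer:  0  0  2 64
 0  8 64 16
 0  0 32  8
 0  2 64  2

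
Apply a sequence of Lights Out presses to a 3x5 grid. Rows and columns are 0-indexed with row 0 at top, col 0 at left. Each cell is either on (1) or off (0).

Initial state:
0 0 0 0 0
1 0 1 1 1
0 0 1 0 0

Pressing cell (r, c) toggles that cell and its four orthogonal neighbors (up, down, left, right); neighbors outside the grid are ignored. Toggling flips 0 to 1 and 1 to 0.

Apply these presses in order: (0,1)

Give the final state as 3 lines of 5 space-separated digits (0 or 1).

After press 1 at (0,1):
1 1 1 0 0
1 1 1 1 1
0 0 1 0 0

Answer: 1 1 1 0 0
1 1 1 1 1
0 0 1 0 0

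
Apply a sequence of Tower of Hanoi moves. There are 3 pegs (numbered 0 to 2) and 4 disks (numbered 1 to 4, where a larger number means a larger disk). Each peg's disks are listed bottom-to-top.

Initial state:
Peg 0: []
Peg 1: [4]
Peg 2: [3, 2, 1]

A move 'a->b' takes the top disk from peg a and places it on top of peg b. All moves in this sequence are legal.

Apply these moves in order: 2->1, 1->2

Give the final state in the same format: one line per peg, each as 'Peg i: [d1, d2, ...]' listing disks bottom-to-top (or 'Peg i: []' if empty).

After move 1 (2->1):
Peg 0: []
Peg 1: [4, 1]
Peg 2: [3, 2]

After move 2 (1->2):
Peg 0: []
Peg 1: [4]
Peg 2: [3, 2, 1]

Answer: Peg 0: []
Peg 1: [4]
Peg 2: [3, 2, 1]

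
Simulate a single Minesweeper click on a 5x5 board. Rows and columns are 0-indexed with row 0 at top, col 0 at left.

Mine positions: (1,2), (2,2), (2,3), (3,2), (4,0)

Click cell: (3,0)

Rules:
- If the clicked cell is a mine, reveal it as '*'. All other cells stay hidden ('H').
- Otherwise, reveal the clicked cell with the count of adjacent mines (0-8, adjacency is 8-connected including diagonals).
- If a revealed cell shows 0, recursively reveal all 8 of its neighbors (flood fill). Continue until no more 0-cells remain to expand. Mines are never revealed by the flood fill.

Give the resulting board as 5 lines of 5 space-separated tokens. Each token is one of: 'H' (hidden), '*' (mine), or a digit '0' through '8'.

H H H H H
H H H H H
H H H H H
1 H H H H
H H H H H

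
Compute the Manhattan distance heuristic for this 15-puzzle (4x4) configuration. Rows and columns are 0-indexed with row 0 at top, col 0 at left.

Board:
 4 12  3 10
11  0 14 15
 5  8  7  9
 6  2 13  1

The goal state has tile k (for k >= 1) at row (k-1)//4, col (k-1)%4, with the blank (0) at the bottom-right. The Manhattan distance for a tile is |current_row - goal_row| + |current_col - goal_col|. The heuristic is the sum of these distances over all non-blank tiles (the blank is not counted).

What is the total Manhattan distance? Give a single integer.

Answer: 42

Derivation:
Tile 4: (0,0)->(0,3) = 3
Tile 12: (0,1)->(2,3) = 4
Tile 3: (0,2)->(0,2) = 0
Tile 10: (0,3)->(2,1) = 4
Tile 11: (1,0)->(2,2) = 3
Tile 14: (1,2)->(3,1) = 3
Tile 15: (1,3)->(3,2) = 3
Tile 5: (2,0)->(1,0) = 1
Tile 8: (2,1)->(1,3) = 3
Tile 7: (2,2)->(1,2) = 1
Tile 9: (2,3)->(2,0) = 3
Tile 6: (3,0)->(1,1) = 3
Tile 2: (3,1)->(0,1) = 3
Tile 13: (3,2)->(3,0) = 2
Tile 1: (3,3)->(0,0) = 6
Sum: 3 + 4 + 0 + 4 + 3 + 3 + 3 + 1 + 3 + 1 + 3 + 3 + 3 + 2 + 6 = 42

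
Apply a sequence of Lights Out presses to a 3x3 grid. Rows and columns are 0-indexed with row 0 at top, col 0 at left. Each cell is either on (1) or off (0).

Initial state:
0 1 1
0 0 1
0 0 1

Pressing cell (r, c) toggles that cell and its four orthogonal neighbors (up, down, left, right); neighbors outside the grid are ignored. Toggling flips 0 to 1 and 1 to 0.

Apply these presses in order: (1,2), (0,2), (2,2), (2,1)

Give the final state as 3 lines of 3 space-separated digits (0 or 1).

After press 1 at (1,2):
0 1 0
0 1 0
0 0 0

After press 2 at (0,2):
0 0 1
0 1 1
0 0 0

After press 3 at (2,2):
0 0 1
0 1 0
0 1 1

After press 4 at (2,1):
0 0 1
0 0 0
1 0 0

Answer: 0 0 1
0 0 0
1 0 0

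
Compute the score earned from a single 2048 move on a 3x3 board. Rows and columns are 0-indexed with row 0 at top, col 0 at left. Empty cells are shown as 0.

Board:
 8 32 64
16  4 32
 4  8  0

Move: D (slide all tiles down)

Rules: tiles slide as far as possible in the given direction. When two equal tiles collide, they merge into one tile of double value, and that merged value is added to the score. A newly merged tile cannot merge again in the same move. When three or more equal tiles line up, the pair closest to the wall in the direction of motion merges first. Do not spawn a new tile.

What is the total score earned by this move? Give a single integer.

Answer: 0

Derivation:
Slide down:
col 0: [8, 16, 4] -> [8, 16, 4]  score +0 (running 0)
col 1: [32, 4, 8] -> [32, 4, 8]  score +0 (running 0)
col 2: [64, 32, 0] -> [0, 64, 32]  score +0 (running 0)
Board after move:
 8 32  0
16  4 64
 4  8 32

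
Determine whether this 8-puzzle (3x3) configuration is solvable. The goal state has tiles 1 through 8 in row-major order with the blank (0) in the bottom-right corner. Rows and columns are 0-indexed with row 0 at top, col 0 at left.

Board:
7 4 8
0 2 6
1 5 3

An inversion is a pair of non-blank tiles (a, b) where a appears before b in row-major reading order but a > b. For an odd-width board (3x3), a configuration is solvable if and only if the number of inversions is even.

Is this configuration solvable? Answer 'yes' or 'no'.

Inversions (pairs i<j in row-major order where tile[i] > tile[j] > 0): 19
19 is odd, so the puzzle is not solvable.

Answer: no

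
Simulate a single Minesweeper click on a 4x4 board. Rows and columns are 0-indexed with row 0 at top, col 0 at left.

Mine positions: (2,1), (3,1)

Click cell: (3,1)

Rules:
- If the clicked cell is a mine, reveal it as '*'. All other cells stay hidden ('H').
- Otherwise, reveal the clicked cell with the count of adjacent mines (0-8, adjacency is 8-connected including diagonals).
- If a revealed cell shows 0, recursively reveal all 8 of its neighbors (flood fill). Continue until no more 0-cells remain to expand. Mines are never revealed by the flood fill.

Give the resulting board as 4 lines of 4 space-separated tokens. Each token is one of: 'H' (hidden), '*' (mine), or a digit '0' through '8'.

H H H H
H H H H
H H H H
H * H H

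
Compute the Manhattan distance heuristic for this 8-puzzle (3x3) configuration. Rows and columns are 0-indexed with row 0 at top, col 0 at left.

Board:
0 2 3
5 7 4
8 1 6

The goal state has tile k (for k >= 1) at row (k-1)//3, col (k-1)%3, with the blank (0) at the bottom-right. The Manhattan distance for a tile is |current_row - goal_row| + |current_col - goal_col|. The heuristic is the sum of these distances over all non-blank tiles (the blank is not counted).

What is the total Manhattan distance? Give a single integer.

Answer: 10

Derivation:
Tile 2: (0,1)->(0,1) = 0
Tile 3: (0,2)->(0,2) = 0
Tile 5: (1,0)->(1,1) = 1
Tile 7: (1,1)->(2,0) = 2
Tile 4: (1,2)->(1,0) = 2
Tile 8: (2,0)->(2,1) = 1
Tile 1: (2,1)->(0,0) = 3
Tile 6: (2,2)->(1,2) = 1
Sum: 0 + 0 + 1 + 2 + 2 + 1 + 3 + 1 = 10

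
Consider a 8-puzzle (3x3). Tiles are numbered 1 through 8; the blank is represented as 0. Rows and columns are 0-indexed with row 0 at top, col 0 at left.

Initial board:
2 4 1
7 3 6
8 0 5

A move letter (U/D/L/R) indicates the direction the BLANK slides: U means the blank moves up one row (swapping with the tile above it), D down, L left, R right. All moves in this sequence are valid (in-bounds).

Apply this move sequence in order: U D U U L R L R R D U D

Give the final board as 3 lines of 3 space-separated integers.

After move 1 (U):
2 4 1
7 0 6
8 3 5

After move 2 (D):
2 4 1
7 3 6
8 0 5

After move 3 (U):
2 4 1
7 0 6
8 3 5

After move 4 (U):
2 0 1
7 4 6
8 3 5

After move 5 (L):
0 2 1
7 4 6
8 3 5

After move 6 (R):
2 0 1
7 4 6
8 3 5

After move 7 (L):
0 2 1
7 4 6
8 3 5

After move 8 (R):
2 0 1
7 4 6
8 3 5

After move 9 (R):
2 1 0
7 4 6
8 3 5

After move 10 (D):
2 1 6
7 4 0
8 3 5

After move 11 (U):
2 1 0
7 4 6
8 3 5

After move 12 (D):
2 1 6
7 4 0
8 3 5

Answer: 2 1 6
7 4 0
8 3 5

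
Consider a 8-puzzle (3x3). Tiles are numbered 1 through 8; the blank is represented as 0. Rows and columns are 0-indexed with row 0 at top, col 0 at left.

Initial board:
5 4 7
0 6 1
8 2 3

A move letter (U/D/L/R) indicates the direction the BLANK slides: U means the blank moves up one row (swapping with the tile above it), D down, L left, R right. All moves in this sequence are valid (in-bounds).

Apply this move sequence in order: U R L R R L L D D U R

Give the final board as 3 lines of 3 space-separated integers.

Answer: 5 4 7
6 0 1
8 2 3

Derivation:
After move 1 (U):
0 4 7
5 6 1
8 2 3

After move 2 (R):
4 0 7
5 6 1
8 2 3

After move 3 (L):
0 4 7
5 6 1
8 2 3

After move 4 (R):
4 0 7
5 6 1
8 2 3

After move 5 (R):
4 7 0
5 6 1
8 2 3

After move 6 (L):
4 0 7
5 6 1
8 2 3

After move 7 (L):
0 4 7
5 6 1
8 2 3

After move 8 (D):
5 4 7
0 6 1
8 2 3

After move 9 (D):
5 4 7
8 6 1
0 2 3

After move 10 (U):
5 4 7
0 6 1
8 2 3

After move 11 (R):
5 4 7
6 0 1
8 2 3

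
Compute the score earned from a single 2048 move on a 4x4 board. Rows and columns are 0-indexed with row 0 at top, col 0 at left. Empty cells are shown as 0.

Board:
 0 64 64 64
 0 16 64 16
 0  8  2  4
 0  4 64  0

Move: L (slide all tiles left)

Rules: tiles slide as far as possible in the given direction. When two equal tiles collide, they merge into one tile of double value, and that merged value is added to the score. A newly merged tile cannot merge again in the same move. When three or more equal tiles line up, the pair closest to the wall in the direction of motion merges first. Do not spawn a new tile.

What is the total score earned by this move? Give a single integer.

Slide left:
row 0: [0, 64, 64, 64] -> [128, 64, 0, 0]  score +128 (running 128)
row 1: [0, 16, 64, 16] -> [16, 64, 16, 0]  score +0 (running 128)
row 2: [0, 8, 2, 4] -> [8, 2, 4, 0]  score +0 (running 128)
row 3: [0, 4, 64, 0] -> [4, 64, 0, 0]  score +0 (running 128)
Board after move:
128  64   0   0
 16  64  16   0
  8   2   4   0
  4  64   0   0

Answer: 128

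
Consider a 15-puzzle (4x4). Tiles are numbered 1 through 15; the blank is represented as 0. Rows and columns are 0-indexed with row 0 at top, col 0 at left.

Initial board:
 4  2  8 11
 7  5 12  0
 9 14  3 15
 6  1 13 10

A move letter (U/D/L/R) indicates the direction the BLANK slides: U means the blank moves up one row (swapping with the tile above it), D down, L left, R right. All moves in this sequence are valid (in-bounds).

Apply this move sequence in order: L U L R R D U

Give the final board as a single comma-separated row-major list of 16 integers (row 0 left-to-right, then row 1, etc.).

Answer: 4, 2, 11, 0, 7, 5, 8, 12, 9, 14, 3, 15, 6, 1, 13, 10

Derivation:
After move 1 (L):
 4  2  8 11
 7  5  0 12
 9 14  3 15
 6  1 13 10

After move 2 (U):
 4  2  0 11
 7  5  8 12
 9 14  3 15
 6  1 13 10

After move 3 (L):
 4  0  2 11
 7  5  8 12
 9 14  3 15
 6  1 13 10

After move 4 (R):
 4  2  0 11
 7  5  8 12
 9 14  3 15
 6  1 13 10

After move 5 (R):
 4  2 11  0
 7  5  8 12
 9 14  3 15
 6  1 13 10

After move 6 (D):
 4  2 11 12
 7  5  8  0
 9 14  3 15
 6  1 13 10

After move 7 (U):
 4  2 11  0
 7  5  8 12
 9 14  3 15
 6  1 13 10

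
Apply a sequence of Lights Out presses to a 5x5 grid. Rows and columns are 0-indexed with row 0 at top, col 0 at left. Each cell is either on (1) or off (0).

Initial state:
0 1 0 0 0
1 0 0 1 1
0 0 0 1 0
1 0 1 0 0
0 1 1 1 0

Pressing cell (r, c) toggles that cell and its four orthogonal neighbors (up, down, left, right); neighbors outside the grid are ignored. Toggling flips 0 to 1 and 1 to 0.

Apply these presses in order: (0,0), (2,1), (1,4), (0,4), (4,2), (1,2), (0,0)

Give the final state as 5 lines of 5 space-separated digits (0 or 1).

After press 1 at (0,0):
1 0 0 0 0
0 0 0 1 1
0 0 0 1 0
1 0 1 0 0
0 1 1 1 0

After press 2 at (2,1):
1 0 0 0 0
0 1 0 1 1
1 1 1 1 0
1 1 1 0 0
0 1 1 1 0

After press 3 at (1,4):
1 0 0 0 1
0 1 0 0 0
1 1 1 1 1
1 1 1 0 0
0 1 1 1 0

After press 4 at (0,4):
1 0 0 1 0
0 1 0 0 1
1 1 1 1 1
1 1 1 0 0
0 1 1 1 0

After press 5 at (4,2):
1 0 0 1 0
0 1 0 0 1
1 1 1 1 1
1 1 0 0 0
0 0 0 0 0

After press 6 at (1,2):
1 0 1 1 0
0 0 1 1 1
1 1 0 1 1
1 1 0 0 0
0 0 0 0 0

After press 7 at (0,0):
0 1 1 1 0
1 0 1 1 1
1 1 0 1 1
1 1 0 0 0
0 0 0 0 0

Answer: 0 1 1 1 0
1 0 1 1 1
1 1 0 1 1
1 1 0 0 0
0 0 0 0 0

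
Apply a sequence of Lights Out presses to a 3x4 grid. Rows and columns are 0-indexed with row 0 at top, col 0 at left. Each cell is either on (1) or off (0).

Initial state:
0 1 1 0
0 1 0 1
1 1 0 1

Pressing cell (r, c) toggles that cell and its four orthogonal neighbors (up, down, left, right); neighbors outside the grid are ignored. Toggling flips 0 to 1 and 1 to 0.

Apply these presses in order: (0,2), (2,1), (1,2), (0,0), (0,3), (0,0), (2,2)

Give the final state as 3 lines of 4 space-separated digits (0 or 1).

After press 1 at (0,2):
0 0 0 1
0 1 1 1
1 1 0 1

After press 2 at (2,1):
0 0 0 1
0 0 1 1
0 0 1 1

After press 3 at (1,2):
0 0 1 1
0 1 0 0
0 0 0 1

After press 4 at (0,0):
1 1 1 1
1 1 0 0
0 0 0 1

After press 5 at (0,3):
1 1 0 0
1 1 0 1
0 0 0 1

After press 6 at (0,0):
0 0 0 0
0 1 0 1
0 0 0 1

After press 7 at (2,2):
0 0 0 0
0 1 1 1
0 1 1 0

Answer: 0 0 0 0
0 1 1 1
0 1 1 0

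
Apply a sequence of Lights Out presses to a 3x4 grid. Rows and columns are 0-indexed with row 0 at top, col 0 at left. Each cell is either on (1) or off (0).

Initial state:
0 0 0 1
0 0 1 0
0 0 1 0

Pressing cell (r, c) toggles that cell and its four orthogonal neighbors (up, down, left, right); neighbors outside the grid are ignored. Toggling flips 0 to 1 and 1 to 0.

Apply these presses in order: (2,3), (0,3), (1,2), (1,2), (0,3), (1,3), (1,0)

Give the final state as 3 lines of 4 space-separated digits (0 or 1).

Answer: 1 0 0 0
1 1 0 0
1 0 0 0

Derivation:
After press 1 at (2,3):
0 0 0 1
0 0 1 1
0 0 0 1

After press 2 at (0,3):
0 0 1 0
0 0 1 0
0 0 0 1

After press 3 at (1,2):
0 0 0 0
0 1 0 1
0 0 1 1

After press 4 at (1,2):
0 0 1 0
0 0 1 0
0 0 0 1

After press 5 at (0,3):
0 0 0 1
0 0 1 1
0 0 0 1

After press 6 at (1,3):
0 0 0 0
0 0 0 0
0 0 0 0

After press 7 at (1,0):
1 0 0 0
1 1 0 0
1 0 0 0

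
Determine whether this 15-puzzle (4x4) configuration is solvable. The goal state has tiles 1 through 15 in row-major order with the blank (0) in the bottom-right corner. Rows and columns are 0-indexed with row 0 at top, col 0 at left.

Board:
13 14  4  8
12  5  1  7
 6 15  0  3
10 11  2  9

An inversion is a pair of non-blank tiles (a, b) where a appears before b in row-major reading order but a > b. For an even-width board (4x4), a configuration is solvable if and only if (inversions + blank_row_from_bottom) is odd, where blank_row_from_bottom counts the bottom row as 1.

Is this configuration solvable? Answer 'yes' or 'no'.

Answer: no

Derivation:
Inversions: 60
Blank is in row 2 (0-indexed from top), which is row 2 counting from the bottom (bottom = 1).
60 + 2 = 62, which is even, so the puzzle is not solvable.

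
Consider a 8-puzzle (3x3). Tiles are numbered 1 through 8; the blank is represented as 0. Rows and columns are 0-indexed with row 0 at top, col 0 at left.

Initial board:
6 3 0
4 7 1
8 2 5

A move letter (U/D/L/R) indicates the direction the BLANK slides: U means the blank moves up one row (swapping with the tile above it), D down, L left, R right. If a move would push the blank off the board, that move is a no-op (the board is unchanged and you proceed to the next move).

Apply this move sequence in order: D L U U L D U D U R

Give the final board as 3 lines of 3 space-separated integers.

After move 1 (D):
6 3 1
4 7 0
8 2 5

After move 2 (L):
6 3 1
4 0 7
8 2 5

After move 3 (U):
6 0 1
4 3 7
8 2 5

After move 4 (U):
6 0 1
4 3 7
8 2 5

After move 5 (L):
0 6 1
4 3 7
8 2 5

After move 6 (D):
4 6 1
0 3 7
8 2 5

After move 7 (U):
0 6 1
4 3 7
8 2 5

After move 8 (D):
4 6 1
0 3 7
8 2 5

After move 9 (U):
0 6 1
4 3 7
8 2 5

After move 10 (R):
6 0 1
4 3 7
8 2 5

Answer: 6 0 1
4 3 7
8 2 5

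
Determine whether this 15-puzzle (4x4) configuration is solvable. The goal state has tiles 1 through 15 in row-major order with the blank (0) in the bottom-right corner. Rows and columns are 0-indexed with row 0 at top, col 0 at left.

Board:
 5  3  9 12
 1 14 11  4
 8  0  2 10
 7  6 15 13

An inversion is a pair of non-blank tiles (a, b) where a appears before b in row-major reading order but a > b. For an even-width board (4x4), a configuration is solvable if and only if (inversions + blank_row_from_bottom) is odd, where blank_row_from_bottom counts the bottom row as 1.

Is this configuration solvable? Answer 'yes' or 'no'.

Answer: no

Derivation:
Inversions: 42
Blank is in row 2 (0-indexed from top), which is row 2 counting from the bottom (bottom = 1).
42 + 2 = 44, which is even, so the puzzle is not solvable.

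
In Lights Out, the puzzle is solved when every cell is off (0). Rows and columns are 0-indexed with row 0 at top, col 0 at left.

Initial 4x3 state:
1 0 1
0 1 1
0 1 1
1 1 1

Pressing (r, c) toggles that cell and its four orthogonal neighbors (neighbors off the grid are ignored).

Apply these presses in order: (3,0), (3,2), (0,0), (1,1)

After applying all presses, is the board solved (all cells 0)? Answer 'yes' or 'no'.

After press 1 at (3,0):
1 0 1
0 1 1
1 1 1
0 0 1

After press 2 at (3,2):
1 0 1
0 1 1
1 1 0
0 1 0

After press 3 at (0,0):
0 1 1
1 1 1
1 1 0
0 1 0

After press 4 at (1,1):
0 0 1
0 0 0
1 0 0
0 1 0

Lights still on: 3

Answer: no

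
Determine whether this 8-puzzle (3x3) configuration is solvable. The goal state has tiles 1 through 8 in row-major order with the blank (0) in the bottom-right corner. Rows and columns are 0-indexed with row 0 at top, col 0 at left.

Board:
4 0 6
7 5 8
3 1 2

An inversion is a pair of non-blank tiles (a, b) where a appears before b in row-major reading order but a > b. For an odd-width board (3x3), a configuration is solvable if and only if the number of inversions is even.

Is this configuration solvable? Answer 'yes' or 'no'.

Inversions (pairs i<j in row-major order where tile[i] > tile[j] > 0): 19
19 is odd, so the puzzle is not solvable.

Answer: no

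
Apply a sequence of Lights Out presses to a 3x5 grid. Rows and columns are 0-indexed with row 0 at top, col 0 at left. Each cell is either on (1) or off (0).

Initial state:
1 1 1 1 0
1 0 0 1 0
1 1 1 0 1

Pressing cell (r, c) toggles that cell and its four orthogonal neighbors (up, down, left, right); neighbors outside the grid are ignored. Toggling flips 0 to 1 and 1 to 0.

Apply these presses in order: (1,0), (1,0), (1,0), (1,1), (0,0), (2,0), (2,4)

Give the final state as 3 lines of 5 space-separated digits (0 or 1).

After press 1 at (1,0):
0 1 1 1 0
0 1 0 1 0
0 1 1 0 1

After press 2 at (1,0):
1 1 1 1 0
1 0 0 1 0
1 1 1 0 1

After press 3 at (1,0):
0 1 1 1 0
0 1 0 1 0
0 1 1 0 1

After press 4 at (1,1):
0 0 1 1 0
1 0 1 1 0
0 0 1 0 1

After press 5 at (0,0):
1 1 1 1 0
0 0 1 1 0
0 0 1 0 1

After press 6 at (2,0):
1 1 1 1 0
1 0 1 1 0
1 1 1 0 1

After press 7 at (2,4):
1 1 1 1 0
1 0 1 1 1
1 1 1 1 0

Answer: 1 1 1 1 0
1 0 1 1 1
1 1 1 1 0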